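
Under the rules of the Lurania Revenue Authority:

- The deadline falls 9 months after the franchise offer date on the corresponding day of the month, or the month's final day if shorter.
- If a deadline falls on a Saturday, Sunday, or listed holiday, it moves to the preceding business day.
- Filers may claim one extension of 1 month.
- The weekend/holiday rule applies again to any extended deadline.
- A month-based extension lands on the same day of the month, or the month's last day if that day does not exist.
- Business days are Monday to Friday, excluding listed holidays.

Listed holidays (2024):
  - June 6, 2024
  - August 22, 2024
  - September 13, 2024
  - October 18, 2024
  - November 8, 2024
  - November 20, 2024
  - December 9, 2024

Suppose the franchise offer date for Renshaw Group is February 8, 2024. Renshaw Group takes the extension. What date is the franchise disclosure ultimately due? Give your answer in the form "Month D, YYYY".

9 months from February 8, 2024 is November 8, 2024.
November 8, 2024 is a listed holiday; the preceding business day is November 7, 2024 (Thursday).
The 1 month extension carries November 7, 2024 to December 7, 2024.
December 7, 2024 falls on a Saturday. Rolling to the preceding business day gives December 6, 2024, a Friday.
So the filing is due December 6, 2024.

December 6, 2024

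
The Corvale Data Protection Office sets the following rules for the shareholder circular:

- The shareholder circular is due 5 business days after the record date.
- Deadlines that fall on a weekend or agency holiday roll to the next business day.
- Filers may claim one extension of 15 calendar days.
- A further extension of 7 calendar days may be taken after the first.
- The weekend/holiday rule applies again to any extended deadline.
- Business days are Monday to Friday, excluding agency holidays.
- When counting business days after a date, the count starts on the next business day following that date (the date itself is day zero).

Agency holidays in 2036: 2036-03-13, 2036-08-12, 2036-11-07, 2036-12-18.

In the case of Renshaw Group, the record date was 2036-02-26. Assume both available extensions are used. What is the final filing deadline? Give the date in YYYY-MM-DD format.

5 business days after 2036-02-26, excluding weekends and holidays, is 2036-03-04.
2036-03-04 (Tuesday) is already a business day.
Applying the 15-calendar-day extension: 2036-03-04 + 15 days = 2036-03-19.
Since 2036-03-19 is a Wednesday and not a holiday, the date is unchanged.
Add the 7 calendar-day extension to 2036-03-19: 2036-03-26.
Since 2036-03-26 is a Wednesday and not a holiday, the date is unchanged.
So the filing is due 2036-03-26.

2036-03-26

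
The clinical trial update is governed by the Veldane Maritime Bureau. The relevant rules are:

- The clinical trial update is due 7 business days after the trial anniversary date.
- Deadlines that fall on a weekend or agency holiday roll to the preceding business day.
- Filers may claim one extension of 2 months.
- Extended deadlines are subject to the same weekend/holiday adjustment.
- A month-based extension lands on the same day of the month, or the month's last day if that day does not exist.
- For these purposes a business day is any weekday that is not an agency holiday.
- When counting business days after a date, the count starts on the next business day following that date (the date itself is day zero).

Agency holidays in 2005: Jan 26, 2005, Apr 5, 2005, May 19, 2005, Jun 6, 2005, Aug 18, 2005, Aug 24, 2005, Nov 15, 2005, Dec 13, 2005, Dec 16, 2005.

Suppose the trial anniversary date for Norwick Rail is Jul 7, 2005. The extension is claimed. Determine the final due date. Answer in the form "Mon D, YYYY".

Sep 16, 2005

7 business days after Jul 7, 2005, excluding weekends and holidays, is Jul 18, 2005.
Jul 18, 2005 (Monday) is already a business day.
The 2 months extension carries Jul 18, 2005 to Sep 18, 2005.
Sep 18, 2005 falls on a Sunday. Rolling to the preceding business day gives Sep 16, 2005, a Friday.
Deadline: Sep 16, 2005.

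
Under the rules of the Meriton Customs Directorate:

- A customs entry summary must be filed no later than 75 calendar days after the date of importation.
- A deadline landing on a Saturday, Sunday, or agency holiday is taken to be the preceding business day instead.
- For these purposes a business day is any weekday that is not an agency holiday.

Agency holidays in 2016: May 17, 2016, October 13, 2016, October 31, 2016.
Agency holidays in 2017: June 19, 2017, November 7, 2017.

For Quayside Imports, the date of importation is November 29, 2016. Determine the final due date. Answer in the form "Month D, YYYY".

February 10, 2017

75 calendar days after November 29, 2016 is February 12, 2017.
February 12, 2017 is a Sunday; the preceding business day is February 10, 2017 (Friday).
Deadline: February 10, 2017.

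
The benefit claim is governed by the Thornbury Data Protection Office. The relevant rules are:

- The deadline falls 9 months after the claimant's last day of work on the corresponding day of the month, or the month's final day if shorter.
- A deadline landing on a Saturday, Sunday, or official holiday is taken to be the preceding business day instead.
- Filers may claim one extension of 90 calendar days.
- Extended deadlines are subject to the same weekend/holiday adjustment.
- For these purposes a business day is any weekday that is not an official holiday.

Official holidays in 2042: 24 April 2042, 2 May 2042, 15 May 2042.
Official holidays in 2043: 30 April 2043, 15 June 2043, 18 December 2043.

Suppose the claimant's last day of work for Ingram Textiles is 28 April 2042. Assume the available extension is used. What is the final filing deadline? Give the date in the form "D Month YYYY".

28 April 2043

9 months after 28 April 2042, on the same day of the month, is 28 January 2043.
28 January 2043 (Wednesday) is already a business day.
The 90-calendar-day extension moves the deadline from 28 January 2043 to 28 April 2043.
28 April 2043 falls on a Tuesday, which is a business day, so no adjustment is needed.
Deadline: 28 April 2043.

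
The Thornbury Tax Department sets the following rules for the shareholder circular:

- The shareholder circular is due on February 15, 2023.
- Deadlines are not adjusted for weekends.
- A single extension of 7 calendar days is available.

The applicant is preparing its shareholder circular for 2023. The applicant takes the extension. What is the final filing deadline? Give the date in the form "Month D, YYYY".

The statutory due date is February 15, 2023.
No adjustment is made for weekends or holidays, so February 15, 2023 stands.
The 7-calendar-day extension moves the deadline from February 15, 2023 to February 22, 2023.
February 22, 2023 falls on a Wednesday. The rules make no weekend/holiday allowance, so it remains February 22, 2023.
Deadline: February 22, 2023.

February 22, 2023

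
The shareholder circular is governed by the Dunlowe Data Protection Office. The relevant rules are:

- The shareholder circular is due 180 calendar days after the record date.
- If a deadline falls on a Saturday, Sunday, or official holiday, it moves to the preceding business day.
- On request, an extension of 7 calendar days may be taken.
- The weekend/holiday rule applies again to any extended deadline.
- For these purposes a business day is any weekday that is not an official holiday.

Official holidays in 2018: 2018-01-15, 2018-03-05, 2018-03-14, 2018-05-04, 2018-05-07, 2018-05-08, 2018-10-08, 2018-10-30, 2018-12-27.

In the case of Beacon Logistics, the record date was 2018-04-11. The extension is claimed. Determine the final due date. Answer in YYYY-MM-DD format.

Adding 180 calendar days to 2018-04-11 gives 2018-10-08.
2018-10-08 falls on a listed holiday. Rolling to the preceding business day gives 2018-10-05, a Friday.
Applying the 7-calendar-day extension: 2018-10-05 + 7 days = 2018-10-12.
2018-10-12 falls on a Friday, which is a business day, so no adjustment is needed.
Final deadline: 2018-10-12.

2018-10-12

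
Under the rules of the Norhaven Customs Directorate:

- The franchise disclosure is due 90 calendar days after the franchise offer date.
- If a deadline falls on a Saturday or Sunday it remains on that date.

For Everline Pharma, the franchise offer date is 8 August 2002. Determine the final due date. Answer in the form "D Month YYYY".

6 November 2002

From 8 August 2002, 90 calendar days later is 6 November 2002.
6 November 2002 falls on a Wednesday. The rules make no weekend/holiday allowance, so it remains 6 November 2002.
The final due date is 6 November 2002.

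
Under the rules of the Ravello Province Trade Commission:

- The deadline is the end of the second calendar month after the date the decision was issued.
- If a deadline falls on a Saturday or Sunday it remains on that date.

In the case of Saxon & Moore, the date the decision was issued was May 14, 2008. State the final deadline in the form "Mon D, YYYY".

2 months after May 14, 2008 falls in July 2008; the last day of that month is Jul 31, 2008.
No adjustment is made for weekends or holidays, so Jul 31, 2008 stands.
So the filing is due Jul 31, 2008.

Jul 31, 2008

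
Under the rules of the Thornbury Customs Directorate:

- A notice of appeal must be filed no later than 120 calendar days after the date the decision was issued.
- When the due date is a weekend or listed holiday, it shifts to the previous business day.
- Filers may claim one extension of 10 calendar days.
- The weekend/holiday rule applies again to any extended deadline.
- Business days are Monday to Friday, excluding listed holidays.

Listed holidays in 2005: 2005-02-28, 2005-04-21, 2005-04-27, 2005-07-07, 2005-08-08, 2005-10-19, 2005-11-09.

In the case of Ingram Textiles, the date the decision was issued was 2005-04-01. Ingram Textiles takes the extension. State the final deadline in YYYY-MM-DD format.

120 calendar days after 2005-04-01 is 2005-07-30.
2005-07-30 is a Saturday, so it moves to the preceding business day, 2005-07-29 (Friday).
The 10-calendar-day extension moves the deadline from 2005-07-29 to 2005-08-08.
Because 2005-08-08 is a listed holiday, the deadline becomes 2005-08-05 (Friday).
Deadline: 2005-08-05.

2005-08-05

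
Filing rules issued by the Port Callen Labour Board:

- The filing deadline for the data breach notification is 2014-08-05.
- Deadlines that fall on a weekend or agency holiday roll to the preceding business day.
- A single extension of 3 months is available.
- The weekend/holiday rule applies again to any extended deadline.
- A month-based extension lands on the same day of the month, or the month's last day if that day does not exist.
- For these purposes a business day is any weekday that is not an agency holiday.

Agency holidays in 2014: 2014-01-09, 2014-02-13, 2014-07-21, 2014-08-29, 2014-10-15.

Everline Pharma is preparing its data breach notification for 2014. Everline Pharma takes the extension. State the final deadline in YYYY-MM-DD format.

Start from the fixed due date, 2014-08-05.
2014-08-05 (Tuesday) is already a business day.
The 3 months extension carries 2014-08-05 to 2014-11-05.
2014-11-05 (Wednesday) is already a business day.
Deadline: 2014-11-05.

2014-11-05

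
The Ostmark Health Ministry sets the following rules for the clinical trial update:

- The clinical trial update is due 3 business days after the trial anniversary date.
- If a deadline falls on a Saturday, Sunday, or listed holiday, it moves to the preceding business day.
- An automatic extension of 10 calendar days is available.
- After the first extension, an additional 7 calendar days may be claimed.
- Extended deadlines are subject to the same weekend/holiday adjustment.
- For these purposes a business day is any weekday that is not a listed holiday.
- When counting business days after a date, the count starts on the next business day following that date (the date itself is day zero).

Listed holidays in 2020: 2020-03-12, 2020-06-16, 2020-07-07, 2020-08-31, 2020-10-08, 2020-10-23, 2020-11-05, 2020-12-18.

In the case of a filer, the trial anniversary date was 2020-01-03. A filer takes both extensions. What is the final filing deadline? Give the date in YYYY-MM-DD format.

2020-01-24

Starting the day after 2020-01-03 and counting 3 business days lands on 2020-01-08.
Since 2020-01-08 is a Wednesday and not a holiday, the date is unchanged.
Applying the 10-calendar-day extension: 2020-01-08 + 10 days = 2020-01-18.
2020-01-18 is a Saturday, so it moves to the preceding business day, 2020-01-17 (Friday).
Add the 7 calendar-day extension to 2020-01-17: 2020-01-24.
Since 2020-01-24 is a Friday and not a holiday, the date is unchanged.
The final due date is 2020-01-24.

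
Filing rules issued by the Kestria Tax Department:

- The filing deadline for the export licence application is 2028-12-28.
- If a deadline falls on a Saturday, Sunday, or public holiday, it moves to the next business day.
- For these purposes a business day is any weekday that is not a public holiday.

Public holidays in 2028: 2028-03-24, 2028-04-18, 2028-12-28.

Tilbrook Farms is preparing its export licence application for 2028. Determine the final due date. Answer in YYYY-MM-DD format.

2028-12-29

Start from the fixed due date, 2028-12-28.
2028-12-28 is a listed holiday, so it moves to the next business day, 2028-12-29 (Friday).
Deadline: 2028-12-29.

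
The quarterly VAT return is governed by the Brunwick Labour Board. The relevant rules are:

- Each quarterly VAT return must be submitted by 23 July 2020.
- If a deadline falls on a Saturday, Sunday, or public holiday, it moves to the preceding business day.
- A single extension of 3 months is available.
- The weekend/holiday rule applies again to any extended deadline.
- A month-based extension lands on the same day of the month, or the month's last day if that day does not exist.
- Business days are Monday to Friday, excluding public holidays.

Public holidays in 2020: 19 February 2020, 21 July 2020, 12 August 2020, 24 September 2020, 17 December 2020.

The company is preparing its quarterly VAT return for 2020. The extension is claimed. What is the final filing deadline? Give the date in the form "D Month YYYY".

23 October 2020

Start from the fixed due date, 23 July 2020.
23 July 2020 is a Thursday and not a listed holiday, so it stands.
Applying the 3 months extension: 3 months after 23 July 2020 is 23 October 2020.
Since 23 October 2020 is a Friday and not a holiday, the date is unchanged.
The final due date is 23 October 2020.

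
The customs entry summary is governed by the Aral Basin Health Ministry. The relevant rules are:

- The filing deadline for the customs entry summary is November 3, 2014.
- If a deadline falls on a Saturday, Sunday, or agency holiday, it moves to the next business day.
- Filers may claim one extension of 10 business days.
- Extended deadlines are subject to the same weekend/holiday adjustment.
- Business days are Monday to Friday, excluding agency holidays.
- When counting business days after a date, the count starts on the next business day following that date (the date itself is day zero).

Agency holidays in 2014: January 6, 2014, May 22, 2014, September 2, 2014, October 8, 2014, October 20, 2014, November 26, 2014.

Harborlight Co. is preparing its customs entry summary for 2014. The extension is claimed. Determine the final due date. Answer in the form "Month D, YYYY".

The stated deadline is November 3, 2014.
November 3, 2014 falls on a Monday, which is a business day, so no adjustment is needed.
The 10-business-day extension runs from November 3, 2014 to November 17, 2014.
November 17, 2014 (Monday) is already a business day.
Deadline: November 17, 2014.

November 17, 2014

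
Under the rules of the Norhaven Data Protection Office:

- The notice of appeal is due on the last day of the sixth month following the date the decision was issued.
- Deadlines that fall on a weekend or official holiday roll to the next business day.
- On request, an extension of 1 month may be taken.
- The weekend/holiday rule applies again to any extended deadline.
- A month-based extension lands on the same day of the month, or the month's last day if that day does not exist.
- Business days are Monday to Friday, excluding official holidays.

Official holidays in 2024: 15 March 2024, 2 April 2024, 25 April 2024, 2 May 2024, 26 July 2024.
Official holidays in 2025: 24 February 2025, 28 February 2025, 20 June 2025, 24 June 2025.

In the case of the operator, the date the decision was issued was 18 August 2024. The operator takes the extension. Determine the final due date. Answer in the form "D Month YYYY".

The sixth month after 18 August 2024 is February 2025, whose last day is 28 February 2025.
28 February 2025 is a listed holiday, so it moves to the next business day, 3 March 2025 (Monday).
Applying the 1 month extension: 1 month after 3 March 2025 is 3 April 2025.
Since 3 April 2025 is a Thursday and not a holiday, the date is unchanged.
Final deadline: 3 April 2025.

3 April 2025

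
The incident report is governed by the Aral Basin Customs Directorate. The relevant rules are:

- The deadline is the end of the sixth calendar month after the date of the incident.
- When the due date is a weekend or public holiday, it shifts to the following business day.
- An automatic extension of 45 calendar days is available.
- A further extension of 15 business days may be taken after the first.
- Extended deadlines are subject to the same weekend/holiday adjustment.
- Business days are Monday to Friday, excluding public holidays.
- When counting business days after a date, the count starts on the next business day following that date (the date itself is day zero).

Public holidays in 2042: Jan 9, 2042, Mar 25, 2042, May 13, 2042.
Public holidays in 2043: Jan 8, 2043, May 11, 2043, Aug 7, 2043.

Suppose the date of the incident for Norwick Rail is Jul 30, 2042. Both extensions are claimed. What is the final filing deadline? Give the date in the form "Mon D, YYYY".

Apr 9, 2043

6 months after Jul 30, 2042 falls in January 2043; the last day of that month is Jan 31, 2043.
Jan 31, 2043 falls on a Saturday. Rolling to the next business day gives Feb 2, 2043, a Monday.
Add the 45 calendar-day extension to Feb 2, 2043: Mar 19, 2043.
Mar 19, 2043 falls on a Thursday, which is a business day, so no adjustment is needed.
Counting 15 further business days from Mar 19, 2043 reaches Apr 9, 2043.
Since Apr 9, 2043 is a Thursday and not a holiday, the date is unchanged.
Final deadline: Apr 9, 2043.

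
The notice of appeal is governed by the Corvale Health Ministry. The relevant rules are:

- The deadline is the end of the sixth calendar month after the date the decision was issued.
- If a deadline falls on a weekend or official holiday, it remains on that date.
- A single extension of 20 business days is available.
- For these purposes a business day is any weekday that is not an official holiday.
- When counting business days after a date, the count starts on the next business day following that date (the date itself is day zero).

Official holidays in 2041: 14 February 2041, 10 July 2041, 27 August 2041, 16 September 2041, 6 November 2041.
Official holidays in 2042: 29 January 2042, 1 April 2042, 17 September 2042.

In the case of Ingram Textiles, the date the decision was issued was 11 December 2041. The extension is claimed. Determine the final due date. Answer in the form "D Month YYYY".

6 months after 11 December 2041 is June 2042; that month ends on 30 June 2042.
No adjustment is made for weekends or holidays, so 30 June 2042 stands.
The 20-business-day extension runs from 30 June 2042 to 28 July 2042.
28 July 2042 is a Monday; no weekend or holiday adjustment applies.
The final due date is 28 July 2042.

28 July 2042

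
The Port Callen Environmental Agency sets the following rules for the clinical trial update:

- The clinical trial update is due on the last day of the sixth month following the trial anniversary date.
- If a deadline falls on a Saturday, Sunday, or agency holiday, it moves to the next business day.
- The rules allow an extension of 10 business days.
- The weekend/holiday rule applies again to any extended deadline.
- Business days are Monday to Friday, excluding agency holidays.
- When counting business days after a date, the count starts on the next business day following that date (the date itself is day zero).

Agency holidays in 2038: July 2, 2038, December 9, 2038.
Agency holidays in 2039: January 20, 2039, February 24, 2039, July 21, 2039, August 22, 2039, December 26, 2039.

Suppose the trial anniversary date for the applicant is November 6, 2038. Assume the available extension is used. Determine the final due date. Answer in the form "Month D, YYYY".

June 14, 2039

The sixth month after November 6, 2038 is May 2039, whose last day is May 31, 2039.
May 31, 2039 is a Tuesday and not a listed holiday, so it stands.
The 10-business-day extension runs from May 31, 2039 to June 14, 2039.
June 14, 2039 (Tuesday) is already a business day.
So the filing is due June 14, 2039.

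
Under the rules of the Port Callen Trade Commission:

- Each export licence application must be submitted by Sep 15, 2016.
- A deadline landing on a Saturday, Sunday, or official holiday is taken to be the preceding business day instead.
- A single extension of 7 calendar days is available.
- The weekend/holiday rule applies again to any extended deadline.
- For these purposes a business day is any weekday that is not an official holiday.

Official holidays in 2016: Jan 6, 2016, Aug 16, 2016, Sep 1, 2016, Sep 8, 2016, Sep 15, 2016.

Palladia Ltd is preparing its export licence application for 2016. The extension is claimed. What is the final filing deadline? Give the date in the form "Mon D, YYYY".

Sep 21, 2016

The statutory due date is Sep 15, 2016.
Sep 15, 2016 is a listed holiday; the preceding business day is Sep 14, 2016 (Wednesday).
Add the 7 calendar-day extension to Sep 14, 2016: Sep 21, 2016.
Sep 21, 2016 is a Wednesday and not a listed holiday, so it stands.
So the filing is due Sep 21, 2016.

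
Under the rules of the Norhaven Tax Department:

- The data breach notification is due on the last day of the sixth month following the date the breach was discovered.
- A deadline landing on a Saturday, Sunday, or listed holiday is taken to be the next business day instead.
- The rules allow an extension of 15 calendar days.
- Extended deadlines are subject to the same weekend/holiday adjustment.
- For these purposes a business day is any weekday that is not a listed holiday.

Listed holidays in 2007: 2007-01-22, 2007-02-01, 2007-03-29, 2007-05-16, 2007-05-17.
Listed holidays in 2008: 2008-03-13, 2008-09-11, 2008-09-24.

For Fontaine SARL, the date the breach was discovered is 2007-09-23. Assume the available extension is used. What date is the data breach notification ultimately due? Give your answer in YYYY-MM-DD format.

6 months after 2007-09-23 is March 2008; that month ends on 2008-03-31.
2008-03-31 is a Monday and not a listed holiday, so it stands.
The 15-calendar-day extension moves the deadline from 2008-03-31 to 2008-04-15.
2008-04-15 (Tuesday) is already a business day.
So the filing is due 2008-04-15.

2008-04-15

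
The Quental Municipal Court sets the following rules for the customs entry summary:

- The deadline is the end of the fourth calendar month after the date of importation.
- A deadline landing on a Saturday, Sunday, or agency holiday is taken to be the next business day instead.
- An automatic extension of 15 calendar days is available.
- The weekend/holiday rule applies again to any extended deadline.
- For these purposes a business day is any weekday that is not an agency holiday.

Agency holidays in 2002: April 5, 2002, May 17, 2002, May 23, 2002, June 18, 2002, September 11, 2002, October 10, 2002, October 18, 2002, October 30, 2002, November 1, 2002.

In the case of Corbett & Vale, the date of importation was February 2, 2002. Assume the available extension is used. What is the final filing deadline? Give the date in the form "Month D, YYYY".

July 16, 2002

The fourth month after February 2, 2002 is June 2002, whose last day is June 30, 2002.
June 30, 2002 falls on a Sunday. Rolling to the next business day gives July 1, 2002, a Monday.
With the 15-day extension, July 1, 2002 becomes July 16, 2002.
July 16, 2002 is a Tuesday and not a listed holiday, so it stands.
So the filing is due July 16, 2002.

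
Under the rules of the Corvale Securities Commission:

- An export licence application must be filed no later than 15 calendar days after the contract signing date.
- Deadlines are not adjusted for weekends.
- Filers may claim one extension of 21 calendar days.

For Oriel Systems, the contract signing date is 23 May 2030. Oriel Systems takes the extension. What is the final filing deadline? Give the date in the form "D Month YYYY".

Trigger date 23 May 2030 + 15 calendar days = 7 June 2030.
7 June 2030 falls on a Friday. The rules make no weekend/holiday allowance, so it remains 7 June 2030.
Add the 21 calendar-day extension to 7 June 2030: 28 June 2030.
28 June 2030 is a Friday; no weekend or holiday adjustment applies.
Final deadline: 28 June 2030.

28 June 2030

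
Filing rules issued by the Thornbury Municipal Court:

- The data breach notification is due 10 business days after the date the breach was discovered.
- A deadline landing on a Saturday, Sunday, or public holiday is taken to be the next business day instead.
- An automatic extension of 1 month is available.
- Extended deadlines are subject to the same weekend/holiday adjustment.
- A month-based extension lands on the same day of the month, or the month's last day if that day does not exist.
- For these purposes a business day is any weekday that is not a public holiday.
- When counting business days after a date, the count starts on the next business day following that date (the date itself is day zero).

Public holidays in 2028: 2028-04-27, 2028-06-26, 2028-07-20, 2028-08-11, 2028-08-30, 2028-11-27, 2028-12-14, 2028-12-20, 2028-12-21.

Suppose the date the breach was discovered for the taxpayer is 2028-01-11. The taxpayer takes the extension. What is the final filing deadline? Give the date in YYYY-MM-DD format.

2028-02-25

Starting the day after 2028-01-11 and counting 10 business days lands on 2028-01-25.
2028-01-25 falls on a Tuesday, which is a business day, so no adjustment is needed.
Add 1 month to 2028-01-25: 2028-02-25.
Since 2028-02-25 is a Friday and not a holiday, the date is unchanged.
Deadline: 2028-02-25.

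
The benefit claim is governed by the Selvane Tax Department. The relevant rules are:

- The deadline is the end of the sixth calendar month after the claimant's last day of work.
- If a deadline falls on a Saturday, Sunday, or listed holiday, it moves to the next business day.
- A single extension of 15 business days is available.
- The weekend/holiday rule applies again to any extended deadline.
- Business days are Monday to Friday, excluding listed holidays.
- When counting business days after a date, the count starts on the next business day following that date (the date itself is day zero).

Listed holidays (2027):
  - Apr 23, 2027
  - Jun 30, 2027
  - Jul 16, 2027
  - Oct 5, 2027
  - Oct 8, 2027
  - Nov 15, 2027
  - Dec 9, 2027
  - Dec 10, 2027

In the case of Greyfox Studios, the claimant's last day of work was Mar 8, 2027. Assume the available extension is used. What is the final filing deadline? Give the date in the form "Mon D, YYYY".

Oct 25, 2027

6 months after Mar 8, 2027 falls in September 2027; the last day of that month is Sep 30, 2027.
Since Sep 30, 2027 is a Thursday and not a holiday, the date is unchanged.
Applying the 15-business-day extension: 15 business days after Sep 30, 2027 is Oct 25, 2027.
Oct 25, 2027 (Monday) is already a business day.
The final due date is Oct 25, 2027.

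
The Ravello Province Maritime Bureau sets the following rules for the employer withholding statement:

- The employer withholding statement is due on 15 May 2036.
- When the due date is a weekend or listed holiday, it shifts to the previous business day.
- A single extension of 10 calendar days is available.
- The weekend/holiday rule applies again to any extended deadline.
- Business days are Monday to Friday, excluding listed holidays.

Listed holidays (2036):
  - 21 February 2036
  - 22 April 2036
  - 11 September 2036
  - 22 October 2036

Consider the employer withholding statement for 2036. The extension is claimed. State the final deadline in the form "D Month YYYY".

The stated deadline is 15 May 2036.
15 May 2036 is a Thursday and not a listed holiday, so it stands.
Add the 10 calendar-day extension to 15 May 2036: 25 May 2036.
25 May 2036 is a Sunday; the preceding business day is 23 May 2036 (Friday).
So the filing is due 23 May 2036.

23 May 2036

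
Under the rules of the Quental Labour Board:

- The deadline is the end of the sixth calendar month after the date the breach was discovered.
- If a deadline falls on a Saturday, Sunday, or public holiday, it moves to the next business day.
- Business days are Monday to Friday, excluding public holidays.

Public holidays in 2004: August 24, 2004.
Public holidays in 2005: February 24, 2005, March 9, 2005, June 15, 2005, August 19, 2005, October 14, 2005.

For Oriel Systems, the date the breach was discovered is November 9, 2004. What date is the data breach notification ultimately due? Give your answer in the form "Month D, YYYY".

The sixth month after November 9, 2004 is May 2005, whose last day is May 31, 2005.
May 31, 2005 is a Tuesday and not a listed holiday, so it stands.
The final due date is May 31, 2005.

May 31, 2005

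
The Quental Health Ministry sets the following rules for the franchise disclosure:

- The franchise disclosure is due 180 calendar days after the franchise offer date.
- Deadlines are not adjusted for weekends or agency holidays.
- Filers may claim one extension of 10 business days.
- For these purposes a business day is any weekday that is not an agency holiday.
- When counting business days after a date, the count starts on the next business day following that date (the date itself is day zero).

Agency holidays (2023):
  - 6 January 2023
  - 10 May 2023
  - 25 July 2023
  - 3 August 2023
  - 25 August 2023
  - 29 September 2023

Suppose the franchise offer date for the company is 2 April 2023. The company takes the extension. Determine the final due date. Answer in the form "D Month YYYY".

From 2 April 2023, 180 calendar days later is 29 September 2023.
29 September 2023 is a Friday; no weekend or holiday adjustment applies.
Applying the 10-business-day extension: 10 business days after 29 September 2023 is 13 October 2023.
13 October 2023 is a Friday; no weekend or holiday adjustment applies.
Final deadline: 13 October 2023.

13 October 2023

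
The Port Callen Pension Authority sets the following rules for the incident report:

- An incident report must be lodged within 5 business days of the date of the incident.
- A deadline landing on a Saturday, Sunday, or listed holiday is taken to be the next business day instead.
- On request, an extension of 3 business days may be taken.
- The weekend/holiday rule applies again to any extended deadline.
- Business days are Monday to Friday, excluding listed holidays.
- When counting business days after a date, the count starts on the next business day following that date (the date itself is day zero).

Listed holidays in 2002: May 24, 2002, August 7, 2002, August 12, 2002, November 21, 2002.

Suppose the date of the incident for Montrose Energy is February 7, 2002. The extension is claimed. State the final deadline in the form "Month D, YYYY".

February 19, 2002

Counting 5 business days after February 7, 2002 (skipping weekends and listed holidays) reaches February 14, 2002.
February 14, 2002 (Thursday) is already a business day.
Counting 3 further business days from February 14, 2002 reaches February 19, 2002.
February 19, 2002 is a Tuesday and not a listed holiday, so it stands.
So the filing is due February 19, 2002.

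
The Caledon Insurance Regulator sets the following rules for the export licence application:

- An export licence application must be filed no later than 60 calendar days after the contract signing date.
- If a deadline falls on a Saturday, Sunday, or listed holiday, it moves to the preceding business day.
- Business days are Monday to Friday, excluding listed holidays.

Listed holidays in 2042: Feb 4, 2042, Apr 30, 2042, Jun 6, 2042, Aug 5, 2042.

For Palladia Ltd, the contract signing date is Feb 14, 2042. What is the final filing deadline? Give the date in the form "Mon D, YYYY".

Apr 15, 2042

60 calendar days after Feb 14, 2042 is Apr 15, 2042.
Apr 15, 2042 (Tuesday) is already a business day.
The final due date is Apr 15, 2042.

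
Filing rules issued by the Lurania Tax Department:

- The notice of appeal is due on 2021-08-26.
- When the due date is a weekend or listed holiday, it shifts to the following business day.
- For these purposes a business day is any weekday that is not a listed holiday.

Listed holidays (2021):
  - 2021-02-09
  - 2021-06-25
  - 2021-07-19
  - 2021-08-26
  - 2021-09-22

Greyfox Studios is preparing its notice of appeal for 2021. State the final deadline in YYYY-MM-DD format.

The statutory due date is 2021-08-26.
2021-08-26 falls on a listed holiday. Rolling to the next business day gives 2021-08-27, a Friday.
Deadline: 2021-08-27.

2021-08-27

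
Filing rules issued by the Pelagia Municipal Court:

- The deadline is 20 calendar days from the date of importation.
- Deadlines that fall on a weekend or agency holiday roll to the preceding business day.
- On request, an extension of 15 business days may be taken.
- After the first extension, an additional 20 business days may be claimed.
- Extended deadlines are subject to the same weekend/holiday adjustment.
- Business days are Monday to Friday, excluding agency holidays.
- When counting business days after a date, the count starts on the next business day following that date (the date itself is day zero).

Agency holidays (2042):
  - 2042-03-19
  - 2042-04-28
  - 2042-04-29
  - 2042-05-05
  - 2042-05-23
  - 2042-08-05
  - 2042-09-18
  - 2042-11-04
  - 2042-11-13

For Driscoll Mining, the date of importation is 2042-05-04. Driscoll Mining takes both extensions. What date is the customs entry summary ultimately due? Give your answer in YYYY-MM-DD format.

From 2042-05-04, 20 calendar days later is 2042-05-24.
2042-05-24 is a Saturday, so it moves to the preceding business day, 2042-05-22 (Thursday).
The 15-business-day extension runs from 2042-05-22 to 2042-06-13.
2042-06-13 falls on a Friday, which is a business day, so no adjustment is needed.
The 20-business-day extension runs from 2042-06-13 to 2042-07-11.
2042-07-11 is a Friday and not a listed holiday, so it stands.
Deadline: 2042-07-11.

2042-07-11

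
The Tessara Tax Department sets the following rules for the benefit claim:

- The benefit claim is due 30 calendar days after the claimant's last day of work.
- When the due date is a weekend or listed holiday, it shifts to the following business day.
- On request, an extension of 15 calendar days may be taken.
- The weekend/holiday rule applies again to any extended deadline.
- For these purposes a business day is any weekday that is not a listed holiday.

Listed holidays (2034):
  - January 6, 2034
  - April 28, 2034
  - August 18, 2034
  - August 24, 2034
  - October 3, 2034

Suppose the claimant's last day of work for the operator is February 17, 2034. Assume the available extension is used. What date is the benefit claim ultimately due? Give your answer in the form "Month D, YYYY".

April 4, 2034

Adding 30 calendar days to February 17, 2034 gives March 19, 2034.
March 19, 2034 falls on a Sunday. Rolling to the next business day gives March 20, 2034, a Monday.
Applying the 15-calendar-day extension: March 20, 2034 + 15 days = April 4, 2034.
April 4, 2034 falls on a Tuesday, which is a business day, so no adjustment is needed.
So the filing is due April 4, 2034.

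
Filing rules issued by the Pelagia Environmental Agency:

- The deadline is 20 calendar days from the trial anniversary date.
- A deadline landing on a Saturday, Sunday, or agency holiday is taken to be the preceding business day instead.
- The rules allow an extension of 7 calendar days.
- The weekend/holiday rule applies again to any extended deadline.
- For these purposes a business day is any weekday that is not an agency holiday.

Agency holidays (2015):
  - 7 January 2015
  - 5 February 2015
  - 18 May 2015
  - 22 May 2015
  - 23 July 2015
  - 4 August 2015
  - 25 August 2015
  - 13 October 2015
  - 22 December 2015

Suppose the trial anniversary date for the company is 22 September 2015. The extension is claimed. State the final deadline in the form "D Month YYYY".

Trigger date 22 September 2015 + 20 calendar days = 12 October 2015.
12 October 2015 (Monday) is already a business day.
Applying the 7-calendar-day extension: 12 October 2015 + 7 days = 19 October 2015.
19 October 2015 falls on a Monday, which is a business day, so no adjustment is needed.
Deadline: 19 October 2015.

19 October 2015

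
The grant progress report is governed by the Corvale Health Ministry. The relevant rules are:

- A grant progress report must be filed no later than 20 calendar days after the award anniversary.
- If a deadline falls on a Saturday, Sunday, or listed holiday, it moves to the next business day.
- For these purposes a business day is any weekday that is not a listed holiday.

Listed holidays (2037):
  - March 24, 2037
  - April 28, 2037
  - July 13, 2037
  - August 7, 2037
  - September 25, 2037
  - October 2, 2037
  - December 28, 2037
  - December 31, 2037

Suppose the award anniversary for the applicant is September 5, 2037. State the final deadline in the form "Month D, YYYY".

September 28, 2037

From September 5, 2037, 20 calendar days later is September 25, 2037.
September 25, 2037 falls on a listed holiday. Rolling to the next business day gives September 28, 2037, a Monday.
Final deadline: September 28, 2037.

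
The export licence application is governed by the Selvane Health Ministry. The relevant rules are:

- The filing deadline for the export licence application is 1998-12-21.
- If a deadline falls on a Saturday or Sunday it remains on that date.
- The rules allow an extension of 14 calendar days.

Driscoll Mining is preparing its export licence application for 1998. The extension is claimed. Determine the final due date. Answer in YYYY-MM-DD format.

The statutory due date is 1998-12-21.
No adjustment is made for weekends or holidays, so 1998-12-21 stands.
The 14-calendar-day extension moves the deadline from 1998-12-21 to 1999-01-04.
1999-01-04 is a Monday; no weekend or holiday adjustment applies.
Final deadline: 1999-01-04.

1999-01-04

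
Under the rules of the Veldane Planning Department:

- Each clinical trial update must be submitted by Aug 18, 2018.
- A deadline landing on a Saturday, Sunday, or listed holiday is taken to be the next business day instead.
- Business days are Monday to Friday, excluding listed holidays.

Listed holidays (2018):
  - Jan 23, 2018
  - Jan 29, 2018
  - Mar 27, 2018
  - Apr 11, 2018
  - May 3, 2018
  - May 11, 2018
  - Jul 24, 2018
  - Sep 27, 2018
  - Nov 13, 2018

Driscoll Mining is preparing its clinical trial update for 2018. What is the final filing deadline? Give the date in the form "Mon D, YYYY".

Aug 20, 2018

The stated deadline is Aug 18, 2018.
Aug 18, 2018 is a Saturday, so it moves to the next business day, Aug 20, 2018 (Monday).
So the filing is due Aug 20, 2018.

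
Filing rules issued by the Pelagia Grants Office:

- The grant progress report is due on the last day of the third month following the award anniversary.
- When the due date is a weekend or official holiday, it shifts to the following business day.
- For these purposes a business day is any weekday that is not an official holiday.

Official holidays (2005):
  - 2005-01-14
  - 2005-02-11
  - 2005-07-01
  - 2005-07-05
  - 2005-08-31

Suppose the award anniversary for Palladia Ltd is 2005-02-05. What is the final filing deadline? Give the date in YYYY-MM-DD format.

3 months after 2005-02-05 falls in May 2005; the last day of that month is 2005-05-31.
2005-05-31 (Tuesday) is already a business day.
Final deadline: 2005-05-31.

2005-05-31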